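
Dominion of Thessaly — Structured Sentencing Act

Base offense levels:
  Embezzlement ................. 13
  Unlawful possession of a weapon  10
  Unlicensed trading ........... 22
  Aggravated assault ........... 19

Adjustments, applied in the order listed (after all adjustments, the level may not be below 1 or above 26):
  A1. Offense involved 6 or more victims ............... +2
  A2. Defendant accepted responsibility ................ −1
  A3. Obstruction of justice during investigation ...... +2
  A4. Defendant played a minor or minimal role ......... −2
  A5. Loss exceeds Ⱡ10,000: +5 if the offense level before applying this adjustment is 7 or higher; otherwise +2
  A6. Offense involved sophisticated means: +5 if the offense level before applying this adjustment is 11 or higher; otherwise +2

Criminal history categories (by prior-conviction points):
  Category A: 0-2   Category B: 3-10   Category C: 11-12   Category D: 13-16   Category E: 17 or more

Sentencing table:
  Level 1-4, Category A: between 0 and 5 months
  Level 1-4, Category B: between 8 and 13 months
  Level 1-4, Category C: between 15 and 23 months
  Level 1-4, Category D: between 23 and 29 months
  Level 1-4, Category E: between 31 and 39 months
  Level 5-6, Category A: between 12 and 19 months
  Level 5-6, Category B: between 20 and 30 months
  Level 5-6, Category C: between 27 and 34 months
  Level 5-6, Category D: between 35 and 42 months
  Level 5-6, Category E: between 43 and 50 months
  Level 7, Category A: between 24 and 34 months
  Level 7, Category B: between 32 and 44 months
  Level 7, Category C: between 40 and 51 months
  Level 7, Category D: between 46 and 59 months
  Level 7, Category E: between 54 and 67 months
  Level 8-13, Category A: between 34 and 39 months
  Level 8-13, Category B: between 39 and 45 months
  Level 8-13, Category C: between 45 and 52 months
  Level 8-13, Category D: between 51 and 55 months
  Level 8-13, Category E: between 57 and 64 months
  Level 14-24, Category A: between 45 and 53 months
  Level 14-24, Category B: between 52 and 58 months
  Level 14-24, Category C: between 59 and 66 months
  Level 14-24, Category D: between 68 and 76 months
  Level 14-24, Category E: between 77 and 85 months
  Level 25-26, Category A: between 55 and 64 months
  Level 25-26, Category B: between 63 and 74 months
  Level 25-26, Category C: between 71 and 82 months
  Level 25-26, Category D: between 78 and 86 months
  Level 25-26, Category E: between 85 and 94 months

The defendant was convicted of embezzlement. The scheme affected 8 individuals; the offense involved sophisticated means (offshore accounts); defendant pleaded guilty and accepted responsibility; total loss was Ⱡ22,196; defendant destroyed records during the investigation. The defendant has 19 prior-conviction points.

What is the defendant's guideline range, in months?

85-94 months

Base offense level for embezzlement: 13.
A1 applies: 13 + 2 = 15.
A2 applies: 15 − 1 = 14.
A3 applies: 14 + 2 = 16.
A5 applies (level before this adjustment is 16 ≥ 7, so +5): 16 + 5 = 21.
A6 applies (level before this adjustment is 21 ≥ 11, so +5): 21 + 5 = 26.
Final offense level: 26.
Criminal history: 19 prior points → Category E (17+).
Level 26 falls in the 25-26 band.
Grid: Level 25-26 × Category E = 85-94 months.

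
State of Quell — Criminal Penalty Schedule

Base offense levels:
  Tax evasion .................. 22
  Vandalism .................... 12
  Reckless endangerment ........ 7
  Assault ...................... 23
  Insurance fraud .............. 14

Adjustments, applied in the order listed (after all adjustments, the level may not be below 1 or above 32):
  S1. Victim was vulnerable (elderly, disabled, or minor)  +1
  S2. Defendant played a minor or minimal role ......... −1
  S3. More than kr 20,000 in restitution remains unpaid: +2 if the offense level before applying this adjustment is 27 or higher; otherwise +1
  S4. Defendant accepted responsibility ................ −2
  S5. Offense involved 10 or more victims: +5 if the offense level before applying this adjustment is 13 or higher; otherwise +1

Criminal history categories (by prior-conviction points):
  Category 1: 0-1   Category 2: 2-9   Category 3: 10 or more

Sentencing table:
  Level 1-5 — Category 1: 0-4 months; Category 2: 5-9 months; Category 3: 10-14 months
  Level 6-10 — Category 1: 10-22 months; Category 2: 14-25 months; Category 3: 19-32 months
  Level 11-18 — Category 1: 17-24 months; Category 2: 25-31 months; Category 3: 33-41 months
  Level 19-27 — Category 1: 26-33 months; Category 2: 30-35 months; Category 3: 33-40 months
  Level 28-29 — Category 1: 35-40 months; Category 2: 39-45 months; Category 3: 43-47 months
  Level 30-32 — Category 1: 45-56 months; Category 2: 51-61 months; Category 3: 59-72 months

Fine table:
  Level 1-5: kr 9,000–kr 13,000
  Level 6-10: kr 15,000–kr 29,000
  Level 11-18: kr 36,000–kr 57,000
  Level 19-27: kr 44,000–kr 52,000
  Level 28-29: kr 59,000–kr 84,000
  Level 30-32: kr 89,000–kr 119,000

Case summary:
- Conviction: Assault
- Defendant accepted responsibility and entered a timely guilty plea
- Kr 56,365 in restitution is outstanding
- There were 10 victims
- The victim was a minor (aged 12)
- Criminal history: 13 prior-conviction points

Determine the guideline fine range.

Base offense level for assault: 23.
S1 applies: 23 + 1 = 24.
S2 does not apply.
S3 applies (level before this adjustment is 24 < 27, so +1): 24 + 1 = 25.
S4 applies: 25 − 2 = 23.
S5 applies (level before this adjustment is 23 ≥ 13, so +5): 23 + 5 = 28.
Final offense level: 28.
Level 28 falls in the 28-29 band.
Fine table: Level 28-29 → kr 59,000–kr 84,000.

kr 59,000–kr 84,000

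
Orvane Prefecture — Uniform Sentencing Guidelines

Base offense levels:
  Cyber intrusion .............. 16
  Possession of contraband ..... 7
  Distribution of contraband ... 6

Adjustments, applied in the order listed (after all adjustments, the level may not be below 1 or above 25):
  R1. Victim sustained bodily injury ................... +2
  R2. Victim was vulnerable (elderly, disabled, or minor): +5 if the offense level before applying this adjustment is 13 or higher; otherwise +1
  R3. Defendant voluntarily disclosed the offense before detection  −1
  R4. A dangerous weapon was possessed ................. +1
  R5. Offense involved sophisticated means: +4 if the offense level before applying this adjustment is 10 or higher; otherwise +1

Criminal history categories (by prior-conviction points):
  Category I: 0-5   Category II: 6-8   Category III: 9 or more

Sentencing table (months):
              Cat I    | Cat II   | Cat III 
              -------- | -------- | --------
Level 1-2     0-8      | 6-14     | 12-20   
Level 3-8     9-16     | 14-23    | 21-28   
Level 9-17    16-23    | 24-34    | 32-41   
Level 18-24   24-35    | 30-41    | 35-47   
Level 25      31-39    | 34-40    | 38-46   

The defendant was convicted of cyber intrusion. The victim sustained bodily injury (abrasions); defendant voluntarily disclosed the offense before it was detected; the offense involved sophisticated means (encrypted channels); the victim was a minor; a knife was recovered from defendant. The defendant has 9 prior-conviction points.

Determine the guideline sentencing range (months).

38-46 months

Base offense level for cyber intrusion: 16.
R1 applies: 16 + 2 = 18.
R2 applies (level before this adjustment is 18 ≥ 13, so +5): 18 + 5 = 23.
R3 applies: 23 − 1 = 22.
R4 applies: 22 + 1 = 23.
R5 applies (level before this adjustment is 23 ≥ 10, so +4): 23 + 4 = 27.
Level 27 exceeds the maximum of 25; capped at 25.
Final offense level: 25.
Criminal history: 9 prior points → Category III (9+).
Level 25 falls in the 25 band.
Grid: Level 25 × Category III = 38-46 months.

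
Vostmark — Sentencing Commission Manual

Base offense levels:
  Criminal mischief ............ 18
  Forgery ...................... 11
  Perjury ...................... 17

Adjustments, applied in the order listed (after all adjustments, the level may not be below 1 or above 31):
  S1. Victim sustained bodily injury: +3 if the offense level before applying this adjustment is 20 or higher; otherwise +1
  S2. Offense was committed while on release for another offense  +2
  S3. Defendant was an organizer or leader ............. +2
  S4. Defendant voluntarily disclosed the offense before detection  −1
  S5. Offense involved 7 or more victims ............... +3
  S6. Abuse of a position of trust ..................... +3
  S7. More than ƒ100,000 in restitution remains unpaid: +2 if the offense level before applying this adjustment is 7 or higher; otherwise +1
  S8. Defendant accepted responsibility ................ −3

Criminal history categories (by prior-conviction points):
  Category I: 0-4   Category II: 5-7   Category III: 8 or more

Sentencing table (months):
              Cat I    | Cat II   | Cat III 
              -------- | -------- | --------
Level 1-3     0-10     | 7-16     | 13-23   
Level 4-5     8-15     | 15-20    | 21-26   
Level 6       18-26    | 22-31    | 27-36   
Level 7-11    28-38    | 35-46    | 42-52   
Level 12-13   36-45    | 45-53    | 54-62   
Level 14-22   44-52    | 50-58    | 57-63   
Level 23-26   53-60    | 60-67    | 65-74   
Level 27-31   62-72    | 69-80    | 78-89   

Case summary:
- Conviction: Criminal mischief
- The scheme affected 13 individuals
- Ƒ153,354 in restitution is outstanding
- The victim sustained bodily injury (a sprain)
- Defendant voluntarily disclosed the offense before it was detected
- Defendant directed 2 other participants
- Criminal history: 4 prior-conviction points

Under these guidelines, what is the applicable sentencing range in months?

53-60 months

Base offense level for criminal mischief: 18.
S1 applies (level before this adjustment is 18 < 20, so +1): 18 + 1 = 19.
S2 does not apply.
S3 applies: 19 + 2 = 21.
S4 applies: 21 − 1 = 20.
S5 applies: 20 + 3 = 23.
S7 applies (level before this adjustment is 23 ≥ 7, so +2): 23 + 2 = 25.
S8 does not apply.
Final offense level: 25.
Criminal history: 4 prior points → Category I (0-4).
Level 25 falls in the 23-26 band.
Grid: Level 23-26 × Category I = 53-60 months.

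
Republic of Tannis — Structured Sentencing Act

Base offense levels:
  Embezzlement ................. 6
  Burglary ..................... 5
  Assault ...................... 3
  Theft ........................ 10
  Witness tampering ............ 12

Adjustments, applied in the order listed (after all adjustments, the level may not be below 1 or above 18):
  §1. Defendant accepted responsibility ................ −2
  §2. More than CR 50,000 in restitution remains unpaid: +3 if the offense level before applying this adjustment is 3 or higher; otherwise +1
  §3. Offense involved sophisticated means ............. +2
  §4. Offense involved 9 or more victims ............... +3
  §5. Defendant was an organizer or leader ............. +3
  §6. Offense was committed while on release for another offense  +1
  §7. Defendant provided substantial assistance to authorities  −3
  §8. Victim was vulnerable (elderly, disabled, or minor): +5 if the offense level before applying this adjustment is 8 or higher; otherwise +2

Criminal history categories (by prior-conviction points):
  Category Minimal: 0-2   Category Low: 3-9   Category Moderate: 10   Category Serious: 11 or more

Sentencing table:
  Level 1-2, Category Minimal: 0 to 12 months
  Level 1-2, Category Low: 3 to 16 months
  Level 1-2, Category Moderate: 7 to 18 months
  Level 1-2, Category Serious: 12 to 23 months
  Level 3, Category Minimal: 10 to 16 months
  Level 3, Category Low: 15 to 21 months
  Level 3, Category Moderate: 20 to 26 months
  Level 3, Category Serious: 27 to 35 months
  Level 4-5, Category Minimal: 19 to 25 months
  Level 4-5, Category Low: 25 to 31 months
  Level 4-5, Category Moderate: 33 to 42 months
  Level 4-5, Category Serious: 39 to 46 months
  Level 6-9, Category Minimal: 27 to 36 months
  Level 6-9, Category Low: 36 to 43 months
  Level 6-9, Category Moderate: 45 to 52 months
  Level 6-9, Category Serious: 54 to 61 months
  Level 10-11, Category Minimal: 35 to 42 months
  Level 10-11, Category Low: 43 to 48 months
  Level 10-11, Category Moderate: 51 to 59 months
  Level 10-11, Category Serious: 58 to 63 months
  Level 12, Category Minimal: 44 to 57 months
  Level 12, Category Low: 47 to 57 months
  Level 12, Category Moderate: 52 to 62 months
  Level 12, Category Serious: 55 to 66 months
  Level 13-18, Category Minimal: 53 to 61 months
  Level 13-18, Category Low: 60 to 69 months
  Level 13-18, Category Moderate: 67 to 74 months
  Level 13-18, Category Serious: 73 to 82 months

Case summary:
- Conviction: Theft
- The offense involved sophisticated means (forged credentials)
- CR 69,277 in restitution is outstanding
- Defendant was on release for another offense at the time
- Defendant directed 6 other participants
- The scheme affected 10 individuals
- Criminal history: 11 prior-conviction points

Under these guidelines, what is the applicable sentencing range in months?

Base offense level for theft: 10.
§1 does not apply.
§2 applies (level before this adjustment is 10 ≥ 3, so +3): 10 + 3 = 13.
§3 applies: 13 + 2 = 15.
§4 applies: 15 + 3 = 18.
§5 applies: 18 + 3 = 21.
§6 applies: 21 + 1 = 22.
§8 does not apply.
Level 22 exceeds the maximum of 18; capped at 18.
Final offense level: 18.
Criminal history: 11 prior points → Category Serious (11+).
Level 18 falls in the 13-18 band.
Grid: Level 13-18 × Category Serious = 73-82 months.

73-82 months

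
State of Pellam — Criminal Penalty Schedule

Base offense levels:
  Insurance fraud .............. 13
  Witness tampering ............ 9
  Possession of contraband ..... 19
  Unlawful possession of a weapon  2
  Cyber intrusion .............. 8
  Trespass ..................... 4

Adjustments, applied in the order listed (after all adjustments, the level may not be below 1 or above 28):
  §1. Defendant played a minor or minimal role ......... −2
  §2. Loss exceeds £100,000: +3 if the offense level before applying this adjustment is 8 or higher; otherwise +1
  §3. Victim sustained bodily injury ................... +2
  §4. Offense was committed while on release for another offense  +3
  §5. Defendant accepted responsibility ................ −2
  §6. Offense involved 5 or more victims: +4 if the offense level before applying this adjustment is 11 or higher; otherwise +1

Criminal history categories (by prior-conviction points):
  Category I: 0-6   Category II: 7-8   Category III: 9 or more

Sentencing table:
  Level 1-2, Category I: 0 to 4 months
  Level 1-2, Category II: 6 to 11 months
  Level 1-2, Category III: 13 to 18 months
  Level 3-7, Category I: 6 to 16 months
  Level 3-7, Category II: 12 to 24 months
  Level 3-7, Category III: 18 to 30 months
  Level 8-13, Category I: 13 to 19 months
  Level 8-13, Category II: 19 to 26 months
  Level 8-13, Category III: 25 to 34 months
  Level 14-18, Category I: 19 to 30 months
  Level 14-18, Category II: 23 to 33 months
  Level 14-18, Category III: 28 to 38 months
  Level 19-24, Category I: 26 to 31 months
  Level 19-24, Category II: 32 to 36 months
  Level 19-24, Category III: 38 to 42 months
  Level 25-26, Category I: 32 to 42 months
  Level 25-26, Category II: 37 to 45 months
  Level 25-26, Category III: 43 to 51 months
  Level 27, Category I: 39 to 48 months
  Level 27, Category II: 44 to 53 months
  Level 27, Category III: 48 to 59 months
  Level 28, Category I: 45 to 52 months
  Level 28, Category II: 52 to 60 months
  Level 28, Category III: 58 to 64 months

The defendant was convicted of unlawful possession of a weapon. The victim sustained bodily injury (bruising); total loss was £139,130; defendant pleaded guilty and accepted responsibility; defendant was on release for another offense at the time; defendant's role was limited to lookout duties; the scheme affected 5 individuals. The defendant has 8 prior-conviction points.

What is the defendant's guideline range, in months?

Base offense level for unlawful possession of a weapon: 2.
§1 applies: 2 − 2 = 0.
§2 applies (level before this adjustment is 0 < 8, so +1): 0 + 1 = 1.
§3 applies: 1 + 2 = 3.
§4 applies: 3 + 3 = 6.
§5 applies: 6 − 2 = 4.
§6 applies (level before this adjustment is 4 < 11, so +1): 4 + 1 = 5.
Final offense level: 5.
Criminal history: 8 prior points → Category II (7-8).
Level 5 falls in the 3-7 band.
Grid: Level 3-7 × Category II = 12-24 months.

12-24 months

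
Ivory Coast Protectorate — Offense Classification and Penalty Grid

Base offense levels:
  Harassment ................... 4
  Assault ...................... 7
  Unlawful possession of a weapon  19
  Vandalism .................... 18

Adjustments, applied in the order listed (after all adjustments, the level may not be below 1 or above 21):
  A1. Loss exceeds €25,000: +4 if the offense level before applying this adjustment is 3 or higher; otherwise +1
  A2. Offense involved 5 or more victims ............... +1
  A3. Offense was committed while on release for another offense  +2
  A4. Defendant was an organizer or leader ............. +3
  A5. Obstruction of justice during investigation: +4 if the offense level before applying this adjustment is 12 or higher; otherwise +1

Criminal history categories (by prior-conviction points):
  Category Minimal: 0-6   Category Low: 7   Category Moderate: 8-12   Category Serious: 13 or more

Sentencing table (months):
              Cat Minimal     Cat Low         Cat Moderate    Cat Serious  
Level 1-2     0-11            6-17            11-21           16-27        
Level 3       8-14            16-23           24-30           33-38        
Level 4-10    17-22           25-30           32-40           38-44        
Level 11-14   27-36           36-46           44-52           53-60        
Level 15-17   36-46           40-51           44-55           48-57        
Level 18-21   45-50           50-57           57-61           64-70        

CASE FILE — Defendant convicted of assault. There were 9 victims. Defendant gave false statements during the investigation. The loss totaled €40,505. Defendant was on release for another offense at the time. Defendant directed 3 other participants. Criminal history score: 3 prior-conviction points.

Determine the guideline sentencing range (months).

Base offense level for assault: 7.
A1 applies (level before this adjustment is 7 ≥ 3, so +4): 7 + 4 = 11.
A2 applies: 11 + 1 = 12.
A3 applies: 12 + 2 = 14.
A4 applies: 14 + 3 = 17.
A5 applies (level before this adjustment is 17 ≥ 12, so +4): 17 + 4 = 21.
Final offense level: 21.
Criminal history: 3 prior points → Category Minimal (0-6).
Level 21 falls in the 18-21 band.
Grid: Level 18-21 × Category Minimal = 45-50 months.

45-50 months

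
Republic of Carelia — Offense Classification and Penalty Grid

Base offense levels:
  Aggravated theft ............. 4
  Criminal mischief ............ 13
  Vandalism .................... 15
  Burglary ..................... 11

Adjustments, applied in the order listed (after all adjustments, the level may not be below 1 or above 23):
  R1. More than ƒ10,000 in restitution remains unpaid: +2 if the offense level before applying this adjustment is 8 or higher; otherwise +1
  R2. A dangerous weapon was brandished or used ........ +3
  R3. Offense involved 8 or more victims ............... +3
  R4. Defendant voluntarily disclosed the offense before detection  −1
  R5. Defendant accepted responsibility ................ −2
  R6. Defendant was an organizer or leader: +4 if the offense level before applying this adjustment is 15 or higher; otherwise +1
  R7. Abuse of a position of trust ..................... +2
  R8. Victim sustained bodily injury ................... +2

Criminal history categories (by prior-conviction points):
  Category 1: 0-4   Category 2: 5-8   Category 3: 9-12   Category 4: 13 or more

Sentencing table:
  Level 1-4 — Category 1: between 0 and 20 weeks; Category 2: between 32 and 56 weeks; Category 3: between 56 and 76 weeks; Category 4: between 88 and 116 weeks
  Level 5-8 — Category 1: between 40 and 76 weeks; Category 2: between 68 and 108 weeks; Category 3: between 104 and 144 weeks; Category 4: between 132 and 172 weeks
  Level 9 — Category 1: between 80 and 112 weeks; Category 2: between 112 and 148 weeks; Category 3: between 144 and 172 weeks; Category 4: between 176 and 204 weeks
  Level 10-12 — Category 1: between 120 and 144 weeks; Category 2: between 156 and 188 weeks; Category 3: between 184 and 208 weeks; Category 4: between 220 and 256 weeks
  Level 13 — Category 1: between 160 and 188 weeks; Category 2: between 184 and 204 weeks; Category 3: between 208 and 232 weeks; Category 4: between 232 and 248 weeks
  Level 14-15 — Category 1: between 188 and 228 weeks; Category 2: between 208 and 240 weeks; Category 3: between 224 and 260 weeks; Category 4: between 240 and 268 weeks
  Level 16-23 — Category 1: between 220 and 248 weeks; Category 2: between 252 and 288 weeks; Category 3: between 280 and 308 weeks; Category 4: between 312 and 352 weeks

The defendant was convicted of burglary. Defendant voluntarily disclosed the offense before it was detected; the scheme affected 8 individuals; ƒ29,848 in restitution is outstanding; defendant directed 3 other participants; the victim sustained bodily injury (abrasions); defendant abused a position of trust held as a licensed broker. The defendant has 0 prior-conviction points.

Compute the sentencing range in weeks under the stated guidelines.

Base offense level for burglary: 11.
R1 applies (level before this adjustment is 11 ≥ 8, so +2): 11 + 2 = 13.
R3 applies: 13 + 3 = 16.
R4 applies: 16 − 1 = 15.
R5 does not apply.
R6 applies (level before this adjustment is 15 ≥ 15, so +4): 15 + 4 = 19.
R7 applies: 19 + 2 = 21.
R8 applies: 21 + 2 = 23.
Final offense level: 23.
Criminal history: 0 prior points → Category 1 (0-4).
Level 23 falls in the 16-23 band.
Grid: Level 16-23 × Category 1 = 220-248 weeks.

220-248 weeks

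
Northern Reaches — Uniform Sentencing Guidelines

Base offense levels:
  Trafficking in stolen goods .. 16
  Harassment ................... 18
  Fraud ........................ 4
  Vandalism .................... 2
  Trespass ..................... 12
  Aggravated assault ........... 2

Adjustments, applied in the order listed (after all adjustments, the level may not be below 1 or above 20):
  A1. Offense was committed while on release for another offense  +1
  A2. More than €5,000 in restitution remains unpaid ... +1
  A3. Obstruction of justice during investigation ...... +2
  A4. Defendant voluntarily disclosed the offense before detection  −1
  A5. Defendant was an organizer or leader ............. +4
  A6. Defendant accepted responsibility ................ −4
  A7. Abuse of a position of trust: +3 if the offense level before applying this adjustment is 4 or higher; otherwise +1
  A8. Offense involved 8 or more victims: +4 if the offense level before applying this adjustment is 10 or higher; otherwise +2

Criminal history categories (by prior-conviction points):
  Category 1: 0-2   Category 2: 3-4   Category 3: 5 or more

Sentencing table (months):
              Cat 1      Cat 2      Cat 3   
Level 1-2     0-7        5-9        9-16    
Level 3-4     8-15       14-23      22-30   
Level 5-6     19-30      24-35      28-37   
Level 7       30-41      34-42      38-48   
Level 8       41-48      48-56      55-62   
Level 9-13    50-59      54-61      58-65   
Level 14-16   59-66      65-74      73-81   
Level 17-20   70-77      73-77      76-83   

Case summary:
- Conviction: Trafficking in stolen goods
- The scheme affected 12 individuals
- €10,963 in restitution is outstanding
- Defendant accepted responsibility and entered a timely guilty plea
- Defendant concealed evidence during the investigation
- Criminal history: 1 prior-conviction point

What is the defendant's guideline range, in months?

Base offense level for trafficking in stolen goods: 16.
A1 does not apply.
A2 applies: 16 + 1 = 17.
A3 applies: 17 + 2 = 19.
A5 does not apply.
A6 applies: 19 − 4 = 15.
A7 does not apply.
A8 applies (level before this adjustment is 15 ≥ 10, so +4): 15 + 4 = 19.
Final offense level: 19.
Criminal history: 1 prior point → Category 1 (0-2).
Level 19 falls in the 17-20 band.
Grid: Level 17-20 × Category 1 = 70-77 months.

70-77 months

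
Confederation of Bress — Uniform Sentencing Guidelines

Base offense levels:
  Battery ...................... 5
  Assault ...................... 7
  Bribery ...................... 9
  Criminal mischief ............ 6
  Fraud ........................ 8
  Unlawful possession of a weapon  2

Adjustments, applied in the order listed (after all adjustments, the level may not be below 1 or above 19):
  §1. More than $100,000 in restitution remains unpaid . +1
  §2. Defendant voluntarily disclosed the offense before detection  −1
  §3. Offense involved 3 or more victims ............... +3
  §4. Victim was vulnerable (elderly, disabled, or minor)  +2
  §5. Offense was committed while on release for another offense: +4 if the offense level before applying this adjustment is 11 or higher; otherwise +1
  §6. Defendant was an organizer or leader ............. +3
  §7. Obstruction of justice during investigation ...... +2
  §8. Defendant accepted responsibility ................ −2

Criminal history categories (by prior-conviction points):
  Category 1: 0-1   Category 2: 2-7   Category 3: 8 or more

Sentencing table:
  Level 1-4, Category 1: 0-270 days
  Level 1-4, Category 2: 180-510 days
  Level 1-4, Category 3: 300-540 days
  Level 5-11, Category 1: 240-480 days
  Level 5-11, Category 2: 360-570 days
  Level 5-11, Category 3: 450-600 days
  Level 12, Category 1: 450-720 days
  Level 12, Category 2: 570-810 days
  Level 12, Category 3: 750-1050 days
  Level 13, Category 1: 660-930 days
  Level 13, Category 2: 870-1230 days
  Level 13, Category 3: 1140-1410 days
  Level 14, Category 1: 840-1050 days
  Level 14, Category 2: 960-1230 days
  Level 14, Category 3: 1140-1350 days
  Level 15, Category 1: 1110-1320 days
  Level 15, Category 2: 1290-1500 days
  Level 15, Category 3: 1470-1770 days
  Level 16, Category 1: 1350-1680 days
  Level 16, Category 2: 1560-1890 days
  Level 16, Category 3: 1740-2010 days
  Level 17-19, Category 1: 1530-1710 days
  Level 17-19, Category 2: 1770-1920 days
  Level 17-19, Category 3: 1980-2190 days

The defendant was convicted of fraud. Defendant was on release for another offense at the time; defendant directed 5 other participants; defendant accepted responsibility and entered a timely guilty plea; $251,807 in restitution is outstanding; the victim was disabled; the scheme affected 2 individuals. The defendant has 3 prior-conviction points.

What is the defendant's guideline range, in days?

1560-1890 days

Base offense level for fraud: 8.
§1 applies: 8 + 1 = 9.
§4 applies: 9 + 2 = 11.
§5 applies (level before this adjustment is 11 ≥ 11, so +4): 11 + 4 = 15.
§6 applies: 15 + 3 = 18.
§8 applies: 18 − 2 = 16.
Final offense level: 16.
Criminal history: 3 prior points → Category 2 (2-7).
Level 16 falls in the 16 band.
Grid: Level 16 × Category 2 = 1560-1890 days.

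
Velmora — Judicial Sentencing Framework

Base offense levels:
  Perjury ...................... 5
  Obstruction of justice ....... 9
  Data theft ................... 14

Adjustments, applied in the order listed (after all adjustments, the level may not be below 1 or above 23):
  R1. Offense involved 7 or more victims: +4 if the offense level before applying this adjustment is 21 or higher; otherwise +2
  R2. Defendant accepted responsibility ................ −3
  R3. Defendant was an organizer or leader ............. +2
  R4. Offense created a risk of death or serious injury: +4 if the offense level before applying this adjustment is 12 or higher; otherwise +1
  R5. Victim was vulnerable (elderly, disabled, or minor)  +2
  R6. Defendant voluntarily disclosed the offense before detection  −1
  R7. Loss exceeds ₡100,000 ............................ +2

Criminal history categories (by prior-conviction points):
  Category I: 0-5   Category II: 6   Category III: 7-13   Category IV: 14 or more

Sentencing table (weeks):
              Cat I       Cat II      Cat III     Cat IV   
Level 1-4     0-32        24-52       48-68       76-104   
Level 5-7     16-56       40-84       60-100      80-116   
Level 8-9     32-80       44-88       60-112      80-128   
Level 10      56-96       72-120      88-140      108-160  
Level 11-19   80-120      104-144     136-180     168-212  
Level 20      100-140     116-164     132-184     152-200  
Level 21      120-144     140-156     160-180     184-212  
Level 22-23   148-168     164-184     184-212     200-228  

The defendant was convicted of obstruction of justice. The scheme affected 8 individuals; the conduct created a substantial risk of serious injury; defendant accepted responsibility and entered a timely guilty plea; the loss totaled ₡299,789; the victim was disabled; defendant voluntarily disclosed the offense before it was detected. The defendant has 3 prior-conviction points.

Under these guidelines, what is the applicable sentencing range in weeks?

80-120 weeks

Base offense level for obstruction of justice: 9.
R1 applies (level before this adjustment is 9 < 21, so +2): 9 + 2 = 11.
R2 applies: 11 − 3 = 8.
R4 applies (level before this adjustment is 8 < 12, so +1): 8 + 1 = 9.
R5 applies: 9 + 2 = 11.
R6 applies: 11 − 1 = 10.
R7 applies: 10 + 2 = 12.
Final offense level: 12.
Criminal history: 3 prior points → Category I (0-5).
Level 12 falls in the 11-19 band.
Grid: Level 11-19 × Category I = 80-120 weeks.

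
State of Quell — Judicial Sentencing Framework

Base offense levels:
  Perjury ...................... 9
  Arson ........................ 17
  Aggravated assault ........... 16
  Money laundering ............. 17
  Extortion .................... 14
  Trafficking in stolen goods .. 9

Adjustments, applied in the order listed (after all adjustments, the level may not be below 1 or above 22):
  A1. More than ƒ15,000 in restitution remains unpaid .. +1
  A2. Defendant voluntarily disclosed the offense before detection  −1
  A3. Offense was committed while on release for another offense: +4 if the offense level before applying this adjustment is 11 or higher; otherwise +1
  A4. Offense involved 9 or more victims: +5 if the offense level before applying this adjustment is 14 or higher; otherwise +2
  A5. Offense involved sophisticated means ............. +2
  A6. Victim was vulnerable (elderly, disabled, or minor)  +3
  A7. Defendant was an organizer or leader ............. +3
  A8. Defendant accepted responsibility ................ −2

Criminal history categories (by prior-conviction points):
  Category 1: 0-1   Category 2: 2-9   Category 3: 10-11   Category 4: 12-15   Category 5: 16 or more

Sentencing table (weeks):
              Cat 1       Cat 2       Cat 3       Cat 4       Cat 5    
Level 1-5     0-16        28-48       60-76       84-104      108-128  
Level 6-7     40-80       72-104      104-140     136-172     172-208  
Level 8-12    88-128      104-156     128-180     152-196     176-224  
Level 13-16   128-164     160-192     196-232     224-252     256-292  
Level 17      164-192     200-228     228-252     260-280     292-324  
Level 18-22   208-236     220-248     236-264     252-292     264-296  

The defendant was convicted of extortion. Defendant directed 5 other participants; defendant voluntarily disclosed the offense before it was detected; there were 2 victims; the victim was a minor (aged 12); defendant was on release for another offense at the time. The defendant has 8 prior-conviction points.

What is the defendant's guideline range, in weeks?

Base offense level for extortion: 14.
A1 does not apply.
A2 applies: 14 − 1 = 13.
A3 applies (level before this adjustment is 13 ≥ 11, so +4): 13 + 4 = 17.
A5 does not apply.
A6 applies: 17 + 3 = 20.
A7 applies: 20 + 3 = 23.
A8 does not apply.
Level 23 exceeds the maximum of 22; capped at 22.
Final offense level: 22.
Criminal history: 8 prior points → Category 2 (2-9).
Level 22 falls in the 18-22 band.
Grid: Level 18-22 × Category 2 = 220-248 weeks.

220-248 weeks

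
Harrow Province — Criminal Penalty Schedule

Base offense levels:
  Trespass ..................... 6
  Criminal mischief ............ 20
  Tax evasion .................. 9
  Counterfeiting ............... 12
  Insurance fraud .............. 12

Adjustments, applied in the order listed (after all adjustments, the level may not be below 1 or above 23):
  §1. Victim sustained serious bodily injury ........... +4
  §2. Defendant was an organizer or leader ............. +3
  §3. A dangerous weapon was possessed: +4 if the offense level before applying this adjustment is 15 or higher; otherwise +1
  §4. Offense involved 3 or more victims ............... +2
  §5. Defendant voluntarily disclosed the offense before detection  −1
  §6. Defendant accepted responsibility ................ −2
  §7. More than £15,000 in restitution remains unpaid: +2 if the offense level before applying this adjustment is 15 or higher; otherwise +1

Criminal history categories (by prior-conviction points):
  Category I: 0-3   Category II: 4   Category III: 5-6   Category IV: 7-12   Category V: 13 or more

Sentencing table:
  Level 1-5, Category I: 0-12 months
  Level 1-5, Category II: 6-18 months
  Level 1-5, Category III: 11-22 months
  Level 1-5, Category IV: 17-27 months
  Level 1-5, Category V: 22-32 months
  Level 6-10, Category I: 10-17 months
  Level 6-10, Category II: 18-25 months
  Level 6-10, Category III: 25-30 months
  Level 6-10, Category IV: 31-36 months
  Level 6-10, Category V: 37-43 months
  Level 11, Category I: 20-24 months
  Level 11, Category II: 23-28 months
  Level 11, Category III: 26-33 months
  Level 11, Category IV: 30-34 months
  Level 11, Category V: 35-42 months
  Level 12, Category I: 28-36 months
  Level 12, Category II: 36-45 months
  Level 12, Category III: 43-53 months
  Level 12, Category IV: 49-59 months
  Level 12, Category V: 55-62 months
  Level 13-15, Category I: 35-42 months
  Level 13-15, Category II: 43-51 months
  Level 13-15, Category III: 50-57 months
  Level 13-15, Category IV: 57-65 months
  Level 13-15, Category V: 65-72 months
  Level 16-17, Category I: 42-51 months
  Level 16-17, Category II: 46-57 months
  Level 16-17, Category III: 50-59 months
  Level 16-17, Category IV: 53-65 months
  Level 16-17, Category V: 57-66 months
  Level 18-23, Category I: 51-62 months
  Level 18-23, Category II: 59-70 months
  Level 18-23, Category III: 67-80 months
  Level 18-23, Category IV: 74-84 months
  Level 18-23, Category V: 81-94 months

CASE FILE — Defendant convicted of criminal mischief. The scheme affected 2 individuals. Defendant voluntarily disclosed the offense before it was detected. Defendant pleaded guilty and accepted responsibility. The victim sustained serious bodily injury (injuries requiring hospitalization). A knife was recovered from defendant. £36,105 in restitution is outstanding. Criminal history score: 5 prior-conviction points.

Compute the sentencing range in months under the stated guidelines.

67-80 months

Base offense level for criminal mischief: 20.
§1 applies: 20 + 4 = 24.
§3 applies (level before this adjustment is 24 ≥ 15, so +4): 24 + 4 = 28.
§5 applies: 28 − 1 = 27.
§6 applies: 27 − 2 = 25.
§7 applies (level before this adjustment is 25 ≥ 15, so +2): 25 + 2 = 27.
Level 27 exceeds the maximum of 23; capped at 23.
Final offense level: 23.
Criminal history: 5 prior points → Category III (5-6).
Level 23 falls in the 18-23 band.
Grid: Level 18-23 × Category III = 67-80 months.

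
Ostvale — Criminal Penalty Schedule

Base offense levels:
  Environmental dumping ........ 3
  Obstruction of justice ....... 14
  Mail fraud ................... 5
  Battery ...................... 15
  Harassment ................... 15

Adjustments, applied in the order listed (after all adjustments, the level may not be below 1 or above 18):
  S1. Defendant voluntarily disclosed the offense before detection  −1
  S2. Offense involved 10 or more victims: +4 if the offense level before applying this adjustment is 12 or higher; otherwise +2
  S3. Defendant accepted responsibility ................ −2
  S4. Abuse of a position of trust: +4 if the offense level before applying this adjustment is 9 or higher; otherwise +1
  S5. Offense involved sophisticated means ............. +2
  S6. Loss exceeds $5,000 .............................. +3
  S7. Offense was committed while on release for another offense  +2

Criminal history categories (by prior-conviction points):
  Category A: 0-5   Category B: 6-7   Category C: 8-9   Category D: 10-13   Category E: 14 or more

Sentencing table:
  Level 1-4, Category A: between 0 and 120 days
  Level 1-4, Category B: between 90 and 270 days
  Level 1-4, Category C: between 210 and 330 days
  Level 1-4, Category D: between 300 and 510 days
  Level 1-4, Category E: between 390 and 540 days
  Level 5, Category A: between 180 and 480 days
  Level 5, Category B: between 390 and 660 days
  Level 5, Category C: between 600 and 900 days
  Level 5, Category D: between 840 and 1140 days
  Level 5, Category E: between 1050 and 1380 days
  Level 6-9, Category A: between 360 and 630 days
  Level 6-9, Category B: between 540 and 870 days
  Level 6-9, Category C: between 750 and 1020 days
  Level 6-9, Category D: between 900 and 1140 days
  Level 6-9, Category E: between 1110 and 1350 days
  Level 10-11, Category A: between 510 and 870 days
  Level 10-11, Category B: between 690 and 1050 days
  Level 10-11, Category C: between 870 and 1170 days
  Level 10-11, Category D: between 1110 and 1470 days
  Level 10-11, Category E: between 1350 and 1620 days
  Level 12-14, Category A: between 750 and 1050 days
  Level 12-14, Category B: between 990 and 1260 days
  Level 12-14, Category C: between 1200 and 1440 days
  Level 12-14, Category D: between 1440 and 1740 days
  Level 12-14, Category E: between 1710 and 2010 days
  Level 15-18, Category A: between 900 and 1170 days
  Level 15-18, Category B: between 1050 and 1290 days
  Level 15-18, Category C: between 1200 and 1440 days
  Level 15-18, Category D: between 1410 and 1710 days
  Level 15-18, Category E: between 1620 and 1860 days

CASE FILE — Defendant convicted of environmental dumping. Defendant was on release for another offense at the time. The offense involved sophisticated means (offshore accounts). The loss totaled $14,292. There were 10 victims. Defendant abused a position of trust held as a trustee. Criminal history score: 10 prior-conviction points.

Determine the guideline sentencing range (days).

1440-1740 days

Base offense level for environmental dumping: 3.
S1 does not apply.
S2 applies (level before this adjustment is 3 < 12, so +2): 3 + 2 = 5.
S3 does not apply.
S4 applies (level before this adjustment is 5 < 9, so +1): 5 + 1 = 6.
S5 applies: 6 + 2 = 8.
S6 applies: 8 + 3 = 11.
S7 applies: 11 + 2 = 13.
Final offense level: 13.
Criminal history: 10 prior points → Category D (10-13).
Level 13 falls in the 12-14 band.
Grid: Level 12-14 × Category D = 1440-1740 days.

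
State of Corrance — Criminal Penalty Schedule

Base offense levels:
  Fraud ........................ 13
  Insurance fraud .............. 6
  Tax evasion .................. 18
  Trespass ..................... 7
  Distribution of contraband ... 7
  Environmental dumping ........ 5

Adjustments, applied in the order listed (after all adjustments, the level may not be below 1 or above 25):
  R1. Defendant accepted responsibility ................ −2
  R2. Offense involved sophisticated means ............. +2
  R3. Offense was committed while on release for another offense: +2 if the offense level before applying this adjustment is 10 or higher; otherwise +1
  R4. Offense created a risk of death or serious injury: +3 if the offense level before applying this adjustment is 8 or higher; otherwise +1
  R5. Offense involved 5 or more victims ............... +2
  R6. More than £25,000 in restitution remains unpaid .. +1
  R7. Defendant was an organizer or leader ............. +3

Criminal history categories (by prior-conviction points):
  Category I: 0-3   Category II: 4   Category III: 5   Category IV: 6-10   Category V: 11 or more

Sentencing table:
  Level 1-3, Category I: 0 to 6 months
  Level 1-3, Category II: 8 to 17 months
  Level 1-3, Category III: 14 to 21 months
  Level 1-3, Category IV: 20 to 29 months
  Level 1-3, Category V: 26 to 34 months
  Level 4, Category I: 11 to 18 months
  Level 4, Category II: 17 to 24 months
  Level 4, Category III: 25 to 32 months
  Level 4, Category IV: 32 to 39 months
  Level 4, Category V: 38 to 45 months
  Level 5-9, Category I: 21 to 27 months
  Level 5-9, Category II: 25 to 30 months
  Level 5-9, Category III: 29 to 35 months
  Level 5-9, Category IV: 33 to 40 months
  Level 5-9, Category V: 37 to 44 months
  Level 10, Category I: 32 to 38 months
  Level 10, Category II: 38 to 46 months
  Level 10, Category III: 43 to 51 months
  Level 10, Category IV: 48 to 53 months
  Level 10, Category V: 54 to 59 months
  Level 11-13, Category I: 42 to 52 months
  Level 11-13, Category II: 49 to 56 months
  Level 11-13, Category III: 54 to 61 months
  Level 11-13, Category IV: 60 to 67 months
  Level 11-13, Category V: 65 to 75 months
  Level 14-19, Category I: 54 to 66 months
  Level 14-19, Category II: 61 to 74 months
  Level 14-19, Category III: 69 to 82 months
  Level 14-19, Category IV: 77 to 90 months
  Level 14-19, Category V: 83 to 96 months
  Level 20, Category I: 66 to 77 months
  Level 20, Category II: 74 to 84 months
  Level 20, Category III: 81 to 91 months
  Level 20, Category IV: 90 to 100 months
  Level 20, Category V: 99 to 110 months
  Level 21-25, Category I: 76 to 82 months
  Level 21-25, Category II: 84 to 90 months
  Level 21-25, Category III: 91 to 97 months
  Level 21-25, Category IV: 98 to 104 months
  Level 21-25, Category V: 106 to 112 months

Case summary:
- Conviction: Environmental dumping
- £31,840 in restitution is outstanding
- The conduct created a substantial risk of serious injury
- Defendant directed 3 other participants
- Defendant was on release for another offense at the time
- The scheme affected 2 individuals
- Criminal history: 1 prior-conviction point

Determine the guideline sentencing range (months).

Base offense level for environmental dumping: 5.
R1 does not apply.
R2 does not apply.
R3 applies (level before this adjustment is 5 < 10, so +1): 5 + 1 = 6.
R4 applies (level before this adjustment is 6 < 8, so +1): 6 + 1 = 7.
R5 does not apply.
R6 applies: 7 + 1 = 8.
R7 applies: 8 + 3 = 11.
Final offense level: 11.
Criminal history: 1 prior point → Category I (0-3).
Level 11 falls in the 11-13 band.
Grid: Level 11-13 × Category I = 42-52 months.

42-52 months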